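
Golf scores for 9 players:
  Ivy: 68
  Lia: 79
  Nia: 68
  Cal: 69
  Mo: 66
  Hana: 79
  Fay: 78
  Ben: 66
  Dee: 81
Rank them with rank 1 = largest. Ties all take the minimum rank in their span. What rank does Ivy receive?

Sorted (descending): 81, 79, 79, 78, 69, 68, 68, 66, 66
The 2 values of 79 occupy positions 2–3 → each gets rank 2.
The 2 values of 68 occupy positions 6–7 → each gets rank 6.
The 2 values of 66 occupy positions 8–9 → each gets rank 8.
Ivy has value 68 → rank 6.

6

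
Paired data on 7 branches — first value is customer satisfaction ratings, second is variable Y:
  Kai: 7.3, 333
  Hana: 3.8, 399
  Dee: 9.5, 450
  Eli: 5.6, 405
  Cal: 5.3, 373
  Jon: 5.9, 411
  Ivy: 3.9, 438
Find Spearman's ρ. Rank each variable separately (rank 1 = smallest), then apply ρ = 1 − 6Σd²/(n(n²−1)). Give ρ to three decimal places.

0.179

Ranks of variable 1: 6, 1, 7, 4, 3, 5, 2
Ranks of variable 2: 1, 3, 7, 4, 2, 5, 6
d = r₁ − r₂: 5, -2, 0, 0, 1, 0, -4
d²: 25, 4, 0, 0, 1, 0, 16; Σd² = 46
ρ = 1 − 6·46/(7·48) = 1 − 276/336 = 0.179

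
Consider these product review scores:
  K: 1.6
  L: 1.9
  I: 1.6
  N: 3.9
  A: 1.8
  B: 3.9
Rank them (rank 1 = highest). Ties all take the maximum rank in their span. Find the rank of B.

2

Sorted (descending): 3.9, 3.9, 1.9, 1.8, 1.6, 1.6
The 2 values of 3.9 occupy positions 1–2 → each gets rank 2.
The 2 values of 1.6 occupy positions 5–6 → each gets rank 6.
B has value 3.9 → rank 2.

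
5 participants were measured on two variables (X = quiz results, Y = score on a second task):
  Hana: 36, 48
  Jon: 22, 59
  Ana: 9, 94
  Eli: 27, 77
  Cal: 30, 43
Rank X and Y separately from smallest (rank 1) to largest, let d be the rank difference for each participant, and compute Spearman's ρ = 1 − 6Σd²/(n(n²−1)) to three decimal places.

Ranks of variable 1: 5, 2, 1, 3, 4
Ranks of variable 2: 2, 3, 5, 4, 1
d = r₁ − r₂: 3, -1, -4, -1, 3
d²: 9, 1, 16, 1, 9; Σd² = 36
ρ = 1 − 6·36/(5·24) = 1 − 216/120 = -0.800

-0.800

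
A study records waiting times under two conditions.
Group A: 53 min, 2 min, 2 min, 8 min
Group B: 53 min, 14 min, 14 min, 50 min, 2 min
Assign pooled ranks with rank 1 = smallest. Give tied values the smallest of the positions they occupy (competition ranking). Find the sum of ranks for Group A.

Sorted (ascending): 2, 2, 2, 8, 14, 14, 50, 53, 53
The 3 values of 2 occupy positions 1–3 → each gets rank 1.
The 2 values of 14 occupy positions 5–6 → each gets rank 5.
The 2 values of 53 occupy positions 8–9 → each gets rank 8.
Group A values → pooled ranks: 53→8, 2→1, 2→1, 8→4
Rank sum = 8 + 1 + 1 + 4 = 14

14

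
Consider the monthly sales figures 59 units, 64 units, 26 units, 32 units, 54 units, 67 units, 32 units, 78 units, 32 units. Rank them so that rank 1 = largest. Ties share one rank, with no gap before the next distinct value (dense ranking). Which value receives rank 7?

Sorted (descending): 78, 67, 64, 59, 54, 32, 32, 32, 26
The 3 values of 32 share dense rank 6.
Remaining distinct values take the next consecutive integers.
Rank 7 → value 26.

26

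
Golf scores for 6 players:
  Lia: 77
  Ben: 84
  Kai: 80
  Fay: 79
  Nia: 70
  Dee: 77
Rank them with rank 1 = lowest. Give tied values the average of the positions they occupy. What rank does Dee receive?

Sorted (ascending): 70, 77, 77, 79, 80, 84
The 2 values of 77 occupy positions 2–3 → average rank (2+3)/2 = 2.5.
Dee has value 77 → rank 2.5.

2.5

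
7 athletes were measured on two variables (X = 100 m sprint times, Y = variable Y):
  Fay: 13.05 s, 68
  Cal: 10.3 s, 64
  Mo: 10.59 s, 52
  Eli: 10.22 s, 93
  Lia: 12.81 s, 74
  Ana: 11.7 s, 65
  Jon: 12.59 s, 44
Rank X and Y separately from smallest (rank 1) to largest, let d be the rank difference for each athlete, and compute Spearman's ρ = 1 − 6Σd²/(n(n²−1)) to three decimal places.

Ranks of variable 1: 7, 2, 3, 1, 6, 4, 5
Ranks of variable 2: 5, 3, 2, 7, 6, 4, 1
d = r₁ − r₂: 2, -1, 1, -6, 0, 0, 4
d²: 4, 1, 1, 36, 0, 0, 16; Σd² = 58
ρ = 1 − 6·58/(7·48) = 1 − 348/336 = -0.036

-0.036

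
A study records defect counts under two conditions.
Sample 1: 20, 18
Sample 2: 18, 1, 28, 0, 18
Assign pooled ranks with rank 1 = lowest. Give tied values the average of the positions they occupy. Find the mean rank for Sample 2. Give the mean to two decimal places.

Sorted (ascending): 0, 1, 18, 18, 18, 20, 28
The 3 values of 18 occupy positions 3–5 → average rank 4.
Sample 2 values → pooled ranks: 18→4, 1→2, 28→7, 0→1, 18→4
Mean rank = (4 + 2 + 7 + 1 + 4) / 5 = 3.60

3.60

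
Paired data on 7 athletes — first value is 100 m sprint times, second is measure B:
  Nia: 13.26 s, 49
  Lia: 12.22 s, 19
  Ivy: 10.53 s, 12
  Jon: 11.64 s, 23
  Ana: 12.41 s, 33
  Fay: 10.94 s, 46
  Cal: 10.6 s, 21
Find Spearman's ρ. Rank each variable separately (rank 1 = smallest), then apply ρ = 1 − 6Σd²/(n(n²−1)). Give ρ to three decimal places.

Ranks of variable 1: 7, 5, 1, 4, 6, 3, 2
Ranks of variable 2: 7, 2, 1, 4, 5, 6, 3
d = r₁ − r₂: 0, 3, 0, 0, 1, -3, -1
d²: 0, 9, 0, 0, 1, 9, 1; Σd² = 20
ρ = 1 − 6·20/(7·48) = 1 − 120/336 = 0.643

0.643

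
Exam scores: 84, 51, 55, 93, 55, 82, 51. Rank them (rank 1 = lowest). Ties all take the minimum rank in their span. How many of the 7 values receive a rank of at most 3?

4

Sorted (ascending): 51, 51, 55, 55, 82, 84, 93
The 2 values of 51 occupy positions 1–2 → each gets rank 1.
The 2 values of 55 occupy positions 3–4 → each gets rank 3.
Ranks ≤ 3: {1, 1, 3, 3} → 4 values.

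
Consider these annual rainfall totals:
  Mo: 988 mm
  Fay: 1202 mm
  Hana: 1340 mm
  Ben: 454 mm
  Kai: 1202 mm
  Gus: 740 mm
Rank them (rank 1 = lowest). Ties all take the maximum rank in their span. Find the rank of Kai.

Sorted (ascending): 454, 740, 988, 1202, 1202, 1340
The 2 values of 1202 occupy positions 4–5 → each gets rank 5.
Kai has value 1202 mm → rank 5.

5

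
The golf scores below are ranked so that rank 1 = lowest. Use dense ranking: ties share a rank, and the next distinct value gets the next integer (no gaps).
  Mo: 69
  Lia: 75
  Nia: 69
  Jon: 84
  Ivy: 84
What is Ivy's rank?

Sorted (ascending): 69, 69, 75, 84, 84
The 2 values of 69 share dense rank 1.
The 2 values of 84 share dense rank 3.
Remaining distinct values take the next consecutive integers.
Ivy has value 84 → rank 3.

3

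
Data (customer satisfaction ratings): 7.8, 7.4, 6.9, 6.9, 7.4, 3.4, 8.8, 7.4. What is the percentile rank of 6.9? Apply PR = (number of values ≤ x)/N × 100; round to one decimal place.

37.5

N = 8.
Strictly below 6.9: 1. Equal to 6.9: 2.
PR = 3/8 × 100 = 37.5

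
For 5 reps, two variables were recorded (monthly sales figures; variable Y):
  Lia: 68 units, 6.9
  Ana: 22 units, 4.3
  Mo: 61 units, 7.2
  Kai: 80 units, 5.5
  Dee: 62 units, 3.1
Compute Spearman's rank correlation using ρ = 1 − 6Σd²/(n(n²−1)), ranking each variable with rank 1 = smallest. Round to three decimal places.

Ranks of variable 1: 4, 1, 2, 5, 3
Ranks of variable 2: 4, 2, 5, 3, 1
d = r₁ − r₂: 0, -1, -3, 2, 2
d²: 0, 1, 9, 4, 4; Σd² = 18
ρ = 1 − 6·18/(5·24) = 1 − 108/120 = 0.100

0.100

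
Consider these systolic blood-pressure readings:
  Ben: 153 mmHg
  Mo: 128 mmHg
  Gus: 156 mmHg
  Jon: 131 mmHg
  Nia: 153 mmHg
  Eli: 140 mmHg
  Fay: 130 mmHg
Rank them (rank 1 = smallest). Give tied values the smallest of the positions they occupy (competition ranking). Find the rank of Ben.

5

Sorted (ascending): 128, 130, 131, 140, 153, 153, 156
The 2 values of 153 occupy positions 5–6 → each gets rank 5.
Ben has value 153 mmHg → rank 5.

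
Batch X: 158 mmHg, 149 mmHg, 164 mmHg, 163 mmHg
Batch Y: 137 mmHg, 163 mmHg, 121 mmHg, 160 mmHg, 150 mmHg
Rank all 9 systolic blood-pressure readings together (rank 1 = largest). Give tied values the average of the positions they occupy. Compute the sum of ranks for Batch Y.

29.5

Sorted (descending): 164, 163, 163, 160, 158, 150, 149, 137, 121
The 2 values of 163 occupy positions 2–3 → average rank (2+3)/2 = 2.5.
Batch Y values → pooled ranks: 137→8, 163→2.5, 121→9, 160→4, 150→6
Rank sum = 8 + 2.5 + 9 + 4 + 6 = 29.5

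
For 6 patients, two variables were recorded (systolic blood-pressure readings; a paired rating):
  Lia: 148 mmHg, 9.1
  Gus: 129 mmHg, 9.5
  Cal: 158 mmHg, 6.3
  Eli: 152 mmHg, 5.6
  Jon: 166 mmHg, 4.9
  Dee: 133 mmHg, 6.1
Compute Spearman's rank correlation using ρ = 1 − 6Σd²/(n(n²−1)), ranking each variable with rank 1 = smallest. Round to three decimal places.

-0.714

Ranks of variable 1: 3, 1, 5, 4, 6, 2
Ranks of variable 2: 5, 6, 4, 2, 1, 3
d = r₁ − r₂: -2, -5, 1, 2, 5, -1
d²: 4, 25, 1, 4, 25, 1; Σd² = 60
ρ = 1 − 6·60/(6·35) = 1 − 360/210 = -0.714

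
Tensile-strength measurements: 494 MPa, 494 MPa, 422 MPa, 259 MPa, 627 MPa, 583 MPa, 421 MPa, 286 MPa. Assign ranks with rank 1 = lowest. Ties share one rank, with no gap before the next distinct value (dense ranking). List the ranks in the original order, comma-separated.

5, 5, 4, 1, 7, 6, 3, 2

Sorted (ascending): 259, 286, 421, 422, 494, 494, 583, 627
The 2 values of 494 share dense rank 5.
Remaining distinct values take the next consecutive integers.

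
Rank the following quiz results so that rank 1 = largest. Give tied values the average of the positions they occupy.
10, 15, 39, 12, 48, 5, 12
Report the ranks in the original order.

6, 3, 2, 4.5, 1, 7, 4.5

Sorted (descending): 48, 39, 15, 12, 12, 10, 5
The 2 values of 12 occupy positions 4–5 → average rank (4+5)/2 = 4.5.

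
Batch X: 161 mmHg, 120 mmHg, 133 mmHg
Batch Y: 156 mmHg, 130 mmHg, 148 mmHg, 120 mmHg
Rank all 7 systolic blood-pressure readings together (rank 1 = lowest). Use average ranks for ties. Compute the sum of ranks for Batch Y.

15.5

Sorted (ascending): 120, 120, 130, 133, 148, 156, 161
The 2 values of 120 occupy positions 1–2 → average rank (1+2)/2 = 1.5.
Batch Y values → pooled ranks: 156→6, 130→3, 148→5, 120→1.5
Rank sum = 6 + 3 + 5 + 1.5 = 15.5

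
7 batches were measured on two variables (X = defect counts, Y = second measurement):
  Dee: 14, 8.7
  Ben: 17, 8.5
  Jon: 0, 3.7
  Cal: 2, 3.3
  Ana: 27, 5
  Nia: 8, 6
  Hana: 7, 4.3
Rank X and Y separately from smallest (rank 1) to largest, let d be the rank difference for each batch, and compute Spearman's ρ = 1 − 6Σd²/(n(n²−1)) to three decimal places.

Ranks of variable 1: 5, 6, 1, 2, 7, 4, 3
Ranks of variable 2: 7, 6, 2, 1, 4, 5, 3
d = r₁ − r₂: -2, 0, -1, 1, 3, -1, 0
d²: 4, 0, 1, 1, 9, 1, 0; Σd² = 16
ρ = 1 − 6·16/(7·48) = 1 − 96/336 = 0.714

0.714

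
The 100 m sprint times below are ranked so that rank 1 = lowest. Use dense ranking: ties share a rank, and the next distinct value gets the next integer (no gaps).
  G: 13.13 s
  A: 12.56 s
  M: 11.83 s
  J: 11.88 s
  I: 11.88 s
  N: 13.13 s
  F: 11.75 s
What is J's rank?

Sorted (ascending): 11.75, 11.83, 11.88, 11.88, 12.56, 13.13, 13.13
The 2 values of 11.88 share dense rank 3.
The 2 values of 13.13 share dense rank 5.
Remaining distinct values take the next consecutive integers.
J has value 11.88 s → rank 3.

3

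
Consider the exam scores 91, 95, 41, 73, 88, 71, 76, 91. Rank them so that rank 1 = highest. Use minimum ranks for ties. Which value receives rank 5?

76

Sorted (descending): 95, 91, 91, 88, 76, 73, 71, 41
The 2 values of 91 occupy positions 2–3 → each gets rank 2.
Rank 5 → value 76.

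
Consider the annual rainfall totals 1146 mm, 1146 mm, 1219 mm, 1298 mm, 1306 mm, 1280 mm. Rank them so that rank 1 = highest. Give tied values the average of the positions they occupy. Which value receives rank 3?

Sorted (descending): 1306, 1298, 1280, 1219, 1146, 1146
The 2 values of 1146 occupy positions 5–6 → average rank (5+6)/2 = 5.5.
Rank 3 → value 1280.

1280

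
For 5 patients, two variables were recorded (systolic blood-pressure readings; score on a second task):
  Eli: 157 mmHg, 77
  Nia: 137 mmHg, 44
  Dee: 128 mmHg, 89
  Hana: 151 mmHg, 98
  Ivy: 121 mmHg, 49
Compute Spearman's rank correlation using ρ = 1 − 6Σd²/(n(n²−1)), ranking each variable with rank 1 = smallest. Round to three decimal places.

0.300

Ranks of variable 1: 5, 3, 2, 4, 1
Ranks of variable 2: 3, 1, 4, 5, 2
d = r₁ − r₂: 2, 2, -2, -1, -1
d²: 4, 4, 4, 1, 1; Σd² = 14
ρ = 1 − 6·14/(5·24) = 1 − 84/120 = 0.300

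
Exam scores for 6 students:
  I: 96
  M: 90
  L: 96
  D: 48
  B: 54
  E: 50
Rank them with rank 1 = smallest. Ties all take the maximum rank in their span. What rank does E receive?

Sorted (ascending): 48, 50, 54, 90, 96, 96
The 2 values of 96 occupy positions 5–6 → each gets rank 6.
E has value 50 → rank 2.

2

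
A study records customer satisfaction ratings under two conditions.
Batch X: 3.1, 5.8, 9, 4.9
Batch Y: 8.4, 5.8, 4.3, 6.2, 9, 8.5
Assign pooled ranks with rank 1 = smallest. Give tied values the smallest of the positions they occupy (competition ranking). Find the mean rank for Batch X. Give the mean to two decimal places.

Sorted (ascending): 3.1, 4.3, 4.9, 5.8, 5.8, 6.2, 8.4, 8.5, 9, 9
The 2 values of 5.8 occupy positions 4–5 → each gets rank 4.
The 2 values of 9 occupy positions 9–10 → each gets rank 9.
Batch X values → pooled ranks: 3.1→1, 5.8→4, 9→9, 4.9→3
Mean rank = (1 + 4 + 9 + 3) / 4 = 4.25

4.25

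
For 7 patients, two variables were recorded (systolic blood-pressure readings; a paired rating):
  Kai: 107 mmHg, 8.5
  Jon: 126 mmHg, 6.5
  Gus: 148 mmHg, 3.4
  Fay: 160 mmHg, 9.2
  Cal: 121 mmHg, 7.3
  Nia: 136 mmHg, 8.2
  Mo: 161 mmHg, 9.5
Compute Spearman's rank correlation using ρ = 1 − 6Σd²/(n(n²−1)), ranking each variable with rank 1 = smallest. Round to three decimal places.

Ranks of variable 1: 1, 3, 5, 6, 2, 4, 7
Ranks of variable 2: 5, 2, 1, 6, 3, 4, 7
d = r₁ − r₂: -4, 1, 4, 0, -1, 0, 0
d²: 16, 1, 16, 0, 1, 0, 0; Σd² = 34
ρ = 1 − 6·34/(7·48) = 1 − 204/336 = 0.393

0.393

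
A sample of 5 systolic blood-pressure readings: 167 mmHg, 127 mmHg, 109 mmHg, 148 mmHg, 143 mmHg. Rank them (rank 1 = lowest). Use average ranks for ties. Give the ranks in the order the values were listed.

Sorted (ascending): 109, 127, 143, 148, 167
No ties — each value takes its position as its rank.

5, 2, 1, 4, 3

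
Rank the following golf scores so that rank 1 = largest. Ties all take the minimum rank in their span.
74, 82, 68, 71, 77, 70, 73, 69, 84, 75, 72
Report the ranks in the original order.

5, 2, 11, 8, 3, 9, 6, 10, 1, 4, 7

Sorted (descending): 84, 82, 77, 75, 74, 73, 72, 71, 70, 69, 68
No ties — each value takes its position as its rank.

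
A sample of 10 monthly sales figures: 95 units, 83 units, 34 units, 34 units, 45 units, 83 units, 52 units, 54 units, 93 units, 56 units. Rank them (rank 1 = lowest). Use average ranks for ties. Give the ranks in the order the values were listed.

Sorted (ascending): 34, 34, 45, 52, 54, 56, 83, 83, 93, 95
The 2 values of 34 occupy positions 1–2 → average rank (1+2)/2 = 1.5.
The 2 values of 83 occupy positions 7–8 → average rank (7+8)/2 = 7.5.

10, 7.5, 1.5, 1.5, 3, 7.5, 4, 5, 9, 6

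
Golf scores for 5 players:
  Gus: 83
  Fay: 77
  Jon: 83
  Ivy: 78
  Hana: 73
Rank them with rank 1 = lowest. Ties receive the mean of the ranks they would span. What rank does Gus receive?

Sorted (ascending): 73, 77, 78, 83, 83
The 2 values of 83 occupy positions 4–5 → average rank (4+5)/2 = 4.5.
Gus has value 83 → rank 4.5.

4.5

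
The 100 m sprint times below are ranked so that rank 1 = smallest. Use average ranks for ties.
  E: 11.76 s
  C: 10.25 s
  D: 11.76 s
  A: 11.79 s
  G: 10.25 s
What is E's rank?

3.5

Sorted (ascending): 10.25, 10.25, 11.76, 11.76, 11.79
The 2 values of 10.25 occupy positions 1–2 → average rank (1+2)/2 = 1.5.
The 2 values of 11.76 occupy positions 3–4 → average rank (3+4)/2 = 3.5.
E has value 11.76 s → rank 3.5.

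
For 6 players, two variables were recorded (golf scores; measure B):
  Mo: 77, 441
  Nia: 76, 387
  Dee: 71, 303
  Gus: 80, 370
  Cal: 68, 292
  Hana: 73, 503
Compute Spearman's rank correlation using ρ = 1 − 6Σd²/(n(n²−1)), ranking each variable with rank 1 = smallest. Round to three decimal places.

0.486

Ranks of variable 1: 5, 4, 2, 6, 1, 3
Ranks of variable 2: 5, 4, 2, 3, 1, 6
d = r₁ − r₂: 0, 0, 0, 3, 0, -3
d²: 0, 0, 0, 9, 0, 9; Σd² = 18
ρ = 1 − 6·18/(6·35) = 1 − 108/210 = 0.486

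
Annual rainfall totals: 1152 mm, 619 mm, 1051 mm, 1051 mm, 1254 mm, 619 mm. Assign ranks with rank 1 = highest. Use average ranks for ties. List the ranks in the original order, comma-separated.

Sorted (descending): 1254, 1152, 1051, 1051, 619, 619
The 2 values of 1051 occupy positions 3–4 → average rank (3+4)/2 = 3.5.
The 2 values of 619 occupy positions 5–6 → average rank (5+6)/2 = 5.5.

2, 5.5, 3.5, 3.5, 1, 5.5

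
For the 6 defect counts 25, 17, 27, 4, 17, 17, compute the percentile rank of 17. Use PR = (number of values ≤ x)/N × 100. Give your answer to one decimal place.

66.7

N = 6.
Strictly below 17: 1. Equal to 17: 3.
PR = 4/6 × 100 = 66.7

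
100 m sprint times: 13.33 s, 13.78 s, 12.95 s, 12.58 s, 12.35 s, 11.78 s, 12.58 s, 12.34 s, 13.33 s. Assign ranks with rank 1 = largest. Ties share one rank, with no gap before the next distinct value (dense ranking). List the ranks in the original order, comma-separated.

Sorted (descending): 13.78, 13.33, 13.33, 12.95, 12.58, 12.58, 12.35, 12.34, 11.78
The 2 values of 13.33 share dense rank 2.
The 2 values of 12.58 share dense rank 4.
Remaining distinct values take the next consecutive integers.

2, 1, 3, 4, 5, 7, 4, 6, 2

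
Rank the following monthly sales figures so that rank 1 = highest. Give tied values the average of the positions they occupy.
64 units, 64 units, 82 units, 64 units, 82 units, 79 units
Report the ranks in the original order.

5, 5, 1.5, 5, 1.5, 3

Sorted (descending): 82, 82, 79, 64, 64, 64
The 2 values of 82 occupy positions 1–2 → average rank (1+2)/2 = 1.5.
The 3 values of 64 occupy positions 4–6 → average rank 5.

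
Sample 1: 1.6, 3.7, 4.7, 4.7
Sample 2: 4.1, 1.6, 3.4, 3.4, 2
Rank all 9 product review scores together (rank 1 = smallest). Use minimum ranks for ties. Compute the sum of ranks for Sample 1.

23

Sorted (ascending): 1.6, 1.6, 2, 3.4, 3.4, 3.7, 4.1, 4.7, 4.7
The 2 values of 1.6 occupy positions 1–2 → each gets rank 1.
The 2 values of 3.4 occupy positions 4–5 → each gets rank 4.
The 2 values of 4.7 occupy positions 8–9 → each gets rank 8.
Sample 1 values → pooled ranks: 1.6→1, 3.7→6, 4.7→8, 4.7→8
Rank sum = 1 + 6 + 8 + 8 = 23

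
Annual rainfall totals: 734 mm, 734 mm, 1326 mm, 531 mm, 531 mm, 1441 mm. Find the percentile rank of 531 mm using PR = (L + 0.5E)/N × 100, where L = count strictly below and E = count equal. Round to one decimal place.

16.7

N = 6.
Strictly below 531: 0. Equal to 531: 2.
PR = (0 + 0.5·2)/6 × 100 = 16.7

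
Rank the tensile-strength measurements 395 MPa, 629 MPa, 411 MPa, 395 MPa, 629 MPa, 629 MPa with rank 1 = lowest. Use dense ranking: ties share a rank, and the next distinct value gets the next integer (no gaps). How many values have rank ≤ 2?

Sorted (ascending): 395, 395, 411, 629, 629, 629
The 2 values of 395 share dense rank 1.
The 3 values of 629 share dense rank 3.
Remaining distinct values take the next consecutive integers.
Ranks ≤ 2: {1, 1, 2} → 3 values.

3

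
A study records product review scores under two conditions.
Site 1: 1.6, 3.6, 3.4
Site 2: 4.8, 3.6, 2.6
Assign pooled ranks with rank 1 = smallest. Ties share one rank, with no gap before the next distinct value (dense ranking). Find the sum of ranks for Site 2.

Sorted (ascending): 1.6, 2.6, 3.4, 3.6, 3.6, 4.8
The 2 values of 3.6 share dense rank 4.
Remaining distinct values take the next consecutive integers.
Site 2 values → pooled ranks: 4.8→5, 3.6→4, 2.6→2
Rank sum = 5 + 4 + 2 = 11

11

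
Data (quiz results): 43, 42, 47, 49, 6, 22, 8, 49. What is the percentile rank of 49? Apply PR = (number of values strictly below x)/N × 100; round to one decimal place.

N = 8.
Strictly below 49: 6. Equal to 49: 2.
PR = 6/8 × 100 = 75.0

75.0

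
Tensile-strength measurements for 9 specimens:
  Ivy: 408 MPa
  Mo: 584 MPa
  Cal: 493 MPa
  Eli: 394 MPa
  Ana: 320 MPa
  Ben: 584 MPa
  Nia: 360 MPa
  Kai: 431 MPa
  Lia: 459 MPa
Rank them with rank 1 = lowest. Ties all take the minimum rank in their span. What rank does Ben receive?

Sorted (ascending): 320, 360, 394, 408, 431, 459, 493, 584, 584
The 2 values of 584 occupy positions 8–9 → each gets rank 8.
Ben has value 584 MPa → rank 8.

8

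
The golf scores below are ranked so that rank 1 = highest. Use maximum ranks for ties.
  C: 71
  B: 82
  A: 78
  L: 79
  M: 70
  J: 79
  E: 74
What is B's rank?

Sorted (descending): 82, 79, 79, 78, 74, 71, 70
The 2 values of 79 occupy positions 2–3 → each gets rank 3.
B has value 82 → rank 1.

1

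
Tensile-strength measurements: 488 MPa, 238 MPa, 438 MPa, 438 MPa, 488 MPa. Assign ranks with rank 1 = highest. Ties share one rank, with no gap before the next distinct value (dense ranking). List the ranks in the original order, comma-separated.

1, 3, 2, 2, 1

Sorted (descending): 488, 488, 438, 438, 238
The 2 values of 488 share dense rank 1.
The 2 values of 438 share dense rank 2.
Remaining distinct values take the next consecutive integers.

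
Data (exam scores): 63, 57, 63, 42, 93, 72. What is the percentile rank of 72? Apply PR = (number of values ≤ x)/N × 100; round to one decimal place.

N = 6.
Strictly below 72: 4. Equal to 72: 1.
PR = 5/6 × 100 = 83.3

83.3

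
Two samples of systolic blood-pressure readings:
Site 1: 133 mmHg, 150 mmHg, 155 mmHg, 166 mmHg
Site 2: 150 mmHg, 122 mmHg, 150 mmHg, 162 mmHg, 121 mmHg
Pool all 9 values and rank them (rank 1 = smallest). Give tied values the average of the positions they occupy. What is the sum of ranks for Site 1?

Sorted (ascending): 121, 122, 133, 150, 150, 150, 155, 162, 166
The 3 values of 150 occupy positions 4–6 → average rank 5.
Site 1 values → pooled ranks: 133→3, 150→5, 155→7, 166→9
Rank sum = 3 + 5 + 7 + 9 = 24

24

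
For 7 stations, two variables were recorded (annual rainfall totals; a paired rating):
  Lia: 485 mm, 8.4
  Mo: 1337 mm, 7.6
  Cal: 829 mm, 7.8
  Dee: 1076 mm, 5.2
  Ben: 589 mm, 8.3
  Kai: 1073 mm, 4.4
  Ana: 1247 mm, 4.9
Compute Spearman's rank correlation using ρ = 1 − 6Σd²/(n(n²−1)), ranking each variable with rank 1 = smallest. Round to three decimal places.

-0.679

Ranks of variable 1: 1, 7, 3, 5, 2, 4, 6
Ranks of variable 2: 7, 4, 5, 3, 6, 1, 2
d = r₁ − r₂: -6, 3, -2, 2, -4, 3, 4
d²: 36, 9, 4, 4, 16, 9, 16; Σd² = 94
ρ = 1 − 6·94/(7·48) = 1 − 564/336 = -0.679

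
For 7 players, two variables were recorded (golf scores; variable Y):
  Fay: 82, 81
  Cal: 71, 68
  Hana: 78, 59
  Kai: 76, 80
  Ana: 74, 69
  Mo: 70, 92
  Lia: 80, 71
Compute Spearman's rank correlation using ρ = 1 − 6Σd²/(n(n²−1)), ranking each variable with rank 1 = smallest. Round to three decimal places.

-0.036

Ranks of variable 1: 7, 2, 5, 4, 3, 1, 6
Ranks of variable 2: 6, 2, 1, 5, 3, 7, 4
d = r₁ − r₂: 1, 0, 4, -1, 0, -6, 2
d²: 1, 0, 16, 1, 0, 36, 4; Σd² = 58
ρ = 1 − 6·58/(7·48) = 1 − 348/336 = -0.036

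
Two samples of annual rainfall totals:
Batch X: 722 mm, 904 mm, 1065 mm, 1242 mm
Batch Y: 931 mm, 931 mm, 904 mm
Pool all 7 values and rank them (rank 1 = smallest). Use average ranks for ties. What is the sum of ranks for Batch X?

Sorted (ascending): 722, 904, 904, 931, 931, 1065, 1242
The 2 values of 904 occupy positions 2–3 → average rank (2+3)/2 = 2.5.
The 2 values of 931 occupy positions 4–5 → average rank (4+5)/2 = 4.5.
Batch X values → pooled ranks: 722→1, 904→2.5, 1065→6, 1242→7
Rank sum = 1 + 2.5 + 6 + 7 = 16.5

16.5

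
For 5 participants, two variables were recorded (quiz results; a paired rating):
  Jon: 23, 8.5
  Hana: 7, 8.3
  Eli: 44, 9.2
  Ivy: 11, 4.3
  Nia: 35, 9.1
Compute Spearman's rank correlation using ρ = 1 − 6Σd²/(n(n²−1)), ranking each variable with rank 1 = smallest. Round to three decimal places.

Ranks of variable 1: 3, 1, 5, 2, 4
Ranks of variable 2: 3, 2, 5, 1, 4
d = r₁ − r₂: 0, -1, 0, 1, 0
d²: 0, 1, 0, 1, 0; Σd² = 2
ρ = 1 − 6·2/(5·24) = 1 − 12/120 = 0.900

0.900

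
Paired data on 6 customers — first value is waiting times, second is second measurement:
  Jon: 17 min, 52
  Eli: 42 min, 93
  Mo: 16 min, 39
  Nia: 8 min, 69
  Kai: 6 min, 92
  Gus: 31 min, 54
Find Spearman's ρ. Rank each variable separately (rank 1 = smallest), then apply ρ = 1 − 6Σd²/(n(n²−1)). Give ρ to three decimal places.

0.086

Ranks of variable 1: 4, 6, 3, 2, 1, 5
Ranks of variable 2: 2, 6, 1, 4, 5, 3
d = r₁ − r₂: 2, 0, 2, -2, -4, 2
d²: 4, 0, 4, 4, 16, 4; Σd² = 32
ρ = 1 − 6·32/(6·35) = 1 − 192/210 = 0.086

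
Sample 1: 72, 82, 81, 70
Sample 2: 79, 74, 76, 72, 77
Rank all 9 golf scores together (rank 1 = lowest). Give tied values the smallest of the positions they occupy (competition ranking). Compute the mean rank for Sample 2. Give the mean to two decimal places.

Sorted (ascending): 70, 72, 72, 74, 76, 77, 79, 81, 82
The 2 values of 72 occupy positions 2–3 → each gets rank 2.
Sample 2 values → pooled ranks: 79→7, 74→4, 76→5, 72→2, 77→6
Mean rank = (7 + 4 + 5 + 2 + 6) / 5 = 4.80

4.80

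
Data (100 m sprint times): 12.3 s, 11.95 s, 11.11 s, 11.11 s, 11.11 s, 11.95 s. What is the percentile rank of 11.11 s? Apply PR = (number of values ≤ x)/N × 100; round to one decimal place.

50.0

N = 6.
Strictly below 11.11: 0. Equal to 11.11: 3.
PR = 3/6 × 100 = 50.0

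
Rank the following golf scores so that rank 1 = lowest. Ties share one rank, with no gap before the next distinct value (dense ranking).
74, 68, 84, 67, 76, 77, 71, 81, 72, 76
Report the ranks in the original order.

5, 2, 9, 1, 6, 7, 3, 8, 4, 6

Sorted (ascending): 67, 68, 71, 72, 74, 76, 76, 77, 81, 84
The 2 values of 76 share dense rank 6.
Remaining distinct values take the next consecutive integers.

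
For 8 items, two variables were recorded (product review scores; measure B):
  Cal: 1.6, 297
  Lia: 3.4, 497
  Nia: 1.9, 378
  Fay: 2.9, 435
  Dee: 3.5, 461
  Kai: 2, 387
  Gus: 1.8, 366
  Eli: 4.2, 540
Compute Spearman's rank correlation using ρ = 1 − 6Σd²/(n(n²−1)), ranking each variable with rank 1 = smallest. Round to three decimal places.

Ranks of variable 1: 1, 6, 3, 5, 7, 4, 2, 8
Ranks of variable 2: 1, 7, 3, 5, 6, 4, 2, 8
d = r₁ − r₂: 0, -1, 0, 0, 1, 0, 0, 0
d²: 0, 1, 0, 0, 1, 0, 0, 0; Σd² = 2
ρ = 1 − 6·2/(8·63) = 1 − 12/504 = 0.976

0.976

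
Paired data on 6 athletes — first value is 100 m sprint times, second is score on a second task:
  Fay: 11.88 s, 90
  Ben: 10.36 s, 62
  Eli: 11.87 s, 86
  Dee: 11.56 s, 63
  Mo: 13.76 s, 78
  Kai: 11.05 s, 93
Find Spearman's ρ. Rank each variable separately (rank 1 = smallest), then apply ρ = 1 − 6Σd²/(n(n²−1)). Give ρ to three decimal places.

Ranks of variable 1: 5, 1, 4, 3, 6, 2
Ranks of variable 2: 5, 1, 4, 2, 3, 6
d = r₁ − r₂: 0, 0, 0, 1, 3, -4
d²: 0, 0, 0, 1, 9, 16; Σd² = 26
ρ = 1 − 6·26/(6·35) = 1 − 156/210 = 0.257

0.257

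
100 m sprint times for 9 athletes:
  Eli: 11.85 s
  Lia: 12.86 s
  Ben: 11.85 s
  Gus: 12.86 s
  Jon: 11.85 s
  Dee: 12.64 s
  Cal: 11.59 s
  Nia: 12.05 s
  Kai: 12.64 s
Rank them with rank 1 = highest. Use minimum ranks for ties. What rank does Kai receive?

3

Sorted (descending): 12.86, 12.86, 12.64, 12.64, 12.05, 11.85, 11.85, 11.85, 11.59
The 2 values of 12.86 occupy positions 1–2 → each gets rank 1.
The 2 values of 12.64 occupy positions 3–4 → each gets rank 3.
The 3 values of 11.85 occupy positions 6–8 → each gets rank 6.
Kai has value 12.64 s → rank 3.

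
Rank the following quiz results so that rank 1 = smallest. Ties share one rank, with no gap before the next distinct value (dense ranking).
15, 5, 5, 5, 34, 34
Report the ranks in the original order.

Sorted (ascending): 5, 5, 5, 15, 34, 34
The 3 values of 5 share dense rank 1.
The 2 values of 34 share dense rank 3.
Remaining distinct values take the next consecutive integers.

2, 1, 1, 1, 3, 3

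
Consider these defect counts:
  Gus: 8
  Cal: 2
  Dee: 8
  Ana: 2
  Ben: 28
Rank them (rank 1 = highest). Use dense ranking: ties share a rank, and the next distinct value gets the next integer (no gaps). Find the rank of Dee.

2

Sorted (descending): 28, 8, 8, 2, 2
The 2 values of 8 share dense rank 2.
The 2 values of 2 share dense rank 3.
Remaining distinct values take the next consecutive integers.
Dee has value 8 → rank 2.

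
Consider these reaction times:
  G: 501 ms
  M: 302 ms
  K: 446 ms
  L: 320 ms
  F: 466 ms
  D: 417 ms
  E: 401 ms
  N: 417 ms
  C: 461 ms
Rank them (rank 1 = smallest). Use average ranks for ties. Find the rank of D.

Sorted (ascending): 302, 320, 401, 417, 417, 446, 461, 466, 501
The 2 values of 417 occupy positions 4–5 → average rank (4+5)/2 = 4.5.
D has value 417 ms → rank 4.5.

4.5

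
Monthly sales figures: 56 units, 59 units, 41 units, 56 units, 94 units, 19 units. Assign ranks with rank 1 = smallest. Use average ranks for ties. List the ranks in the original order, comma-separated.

Sorted (ascending): 19, 41, 56, 56, 59, 94
The 2 values of 56 occupy positions 3–4 → average rank (3+4)/2 = 3.5.

3.5, 5, 2, 3.5, 6, 1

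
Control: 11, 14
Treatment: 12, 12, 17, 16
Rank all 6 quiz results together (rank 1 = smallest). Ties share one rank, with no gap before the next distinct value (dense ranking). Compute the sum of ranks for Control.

Sorted (ascending): 11, 12, 12, 14, 16, 17
The 2 values of 12 share dense rank 2.
Remaining distinct values take the next consecutive integers.
Control values → pooled ranks: 11→1, 14→3
Rank sum = 1 + 3 = 4

4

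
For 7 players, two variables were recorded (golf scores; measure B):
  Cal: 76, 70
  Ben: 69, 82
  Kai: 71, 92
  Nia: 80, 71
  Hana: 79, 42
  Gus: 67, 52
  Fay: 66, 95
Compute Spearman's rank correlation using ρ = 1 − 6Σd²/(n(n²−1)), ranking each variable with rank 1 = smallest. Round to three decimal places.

Ranks of variable 1: 5, 3, 4, 7, 6, 2, 1
Ranks of variable 2: 3, 5, 6, 4, 1, 2, 7
d = r₁ − r₂: 2, -2, -2, 3, 5, 0, -6
d²: 4, 4, 4, 9, 25, 0, 36; Σd² = 82
ρ = 1 − 6·82/(7·48) = 1 − 492/336 = -0.464

-0.464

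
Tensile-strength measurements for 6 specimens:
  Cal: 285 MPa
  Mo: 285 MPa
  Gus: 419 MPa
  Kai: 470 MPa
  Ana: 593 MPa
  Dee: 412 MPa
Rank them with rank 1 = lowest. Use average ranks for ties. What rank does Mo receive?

1.5

Sorted (ascending): 285, 285, 412, 419, 470, 593
The 2 values of 285 occupy positions 1–2 → average rank (1+2)/2 = 1.5.
Mo has value 285 MPa → rank 1.5.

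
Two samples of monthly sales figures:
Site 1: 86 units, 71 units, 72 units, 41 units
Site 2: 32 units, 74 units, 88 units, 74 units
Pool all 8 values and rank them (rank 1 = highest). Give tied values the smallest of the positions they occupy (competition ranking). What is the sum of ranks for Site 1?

20

Sorted (descending): 88, 86, 74, 74, 72, 71, 41, 32
The 2 values of 74 occupy positions 3–4 → each gets rank 3.
Site 1 values → pooled ranks: 86→2, 71→6, 72→5, 41→7
Rank sum = 2 + 6 + 5 + 7 = 20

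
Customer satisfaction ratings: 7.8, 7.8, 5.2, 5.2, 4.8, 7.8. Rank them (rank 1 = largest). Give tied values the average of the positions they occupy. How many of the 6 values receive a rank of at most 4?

Sorted (descending): 7.8, 7.8, 7.8, 5.2, 5.2, 4.8
The 3 values of 7.8 occupy positions 1–3 → average rank 2.
The 2 values of 5.2 occupy positions 4–5 → average rank (4+5)/2 = 4.5.
Ranks ≤ 4: {2, 2, 2} → 3 values.

3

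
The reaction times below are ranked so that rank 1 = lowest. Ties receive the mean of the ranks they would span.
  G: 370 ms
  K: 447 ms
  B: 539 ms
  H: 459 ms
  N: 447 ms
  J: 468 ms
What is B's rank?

6

Sorted (ascending): 370, 447, 447, 459, 468, 539
The 2 values of 447 occupy positions 2–3 → average rank (2+3)/2 = 2.5.
B has value 539 ms → rank 6.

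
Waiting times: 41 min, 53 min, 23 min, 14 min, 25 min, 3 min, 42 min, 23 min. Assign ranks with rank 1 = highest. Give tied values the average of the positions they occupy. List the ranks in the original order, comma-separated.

Sorted (descending): 53, 42, 41, 25, 23, 23, 14, 3
The 2 values of 23 occupy positions 5–6 → average rank (5+6)/2 = 5.5.

3, 1, 5.5, 7, 4, 8, 2, 5.5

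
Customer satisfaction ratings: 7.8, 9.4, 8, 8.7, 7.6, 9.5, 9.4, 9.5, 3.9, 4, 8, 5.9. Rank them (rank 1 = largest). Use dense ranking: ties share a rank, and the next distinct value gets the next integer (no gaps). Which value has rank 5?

Sorted (descending): 9.5, 9.5, 9.4, 9.4, 8.7, 8, 8, 7.8, 7.6, 5.9, 4, 3.9
The 2 values of 9.5 share dense rank 1.
The 2 values of 9.4 share dense rank 2.
The 2 values of 8 share dense rank 4.
Remaining distinct values take the next consecutive integers.
Rank 5 → value 7.8.

7.8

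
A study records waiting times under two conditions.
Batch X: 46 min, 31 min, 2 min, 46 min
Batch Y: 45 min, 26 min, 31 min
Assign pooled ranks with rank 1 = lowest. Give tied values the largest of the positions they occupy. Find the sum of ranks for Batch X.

Sorted (ascending): 2, 26, 31, 31, 45, 46, 46
The 2 values of 31 occupy positions 3–4 → each gets rank 4.
The 2 values of 46 occupy positions 6–7 → each gets rank 7.
Batch X values → pooled ranks: 46→7, 31→4, 2→1, 46→7
Rank sum = 7 + 4 + 1 + 7 = 19

19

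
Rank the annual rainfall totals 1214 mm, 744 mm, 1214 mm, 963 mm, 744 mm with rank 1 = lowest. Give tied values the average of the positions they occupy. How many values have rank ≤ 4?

Sorted (ascending): 744, 744, 963, 1214, 1214
The 2 values of 744 occupy positions 1–2 → average rank (1+2)/2 = 1.5.
The 2 values of 1214 occupy positions 4–5 → average rank (4+5)/2 = 4.5.
Ranks ≤ 4: {1.5, 1.5, 3} → 3 values.

3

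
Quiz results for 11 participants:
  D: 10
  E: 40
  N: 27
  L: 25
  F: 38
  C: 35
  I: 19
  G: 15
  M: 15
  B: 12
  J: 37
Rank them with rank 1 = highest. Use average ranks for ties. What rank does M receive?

8.5

Sorted (descending): 40, 38, 37, 35, 27, 25, 19, 15, 15, 12, 10
The 2 values of 15 occupy positions 8–9 → average rank (8+9)/2 = 8.5.
M has value 15 → rank 8.5.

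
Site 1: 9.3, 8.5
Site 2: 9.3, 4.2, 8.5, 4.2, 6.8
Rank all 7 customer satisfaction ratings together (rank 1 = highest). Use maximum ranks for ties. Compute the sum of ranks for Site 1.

6

Sorted (descending): 9.3, 9.3, 8.5, 8.5, 6.8, 4.2, 4.2
The 2 values of 9.3 occupy positions 1–2 → each gets rank 2.
The 2 values of 8.5 occupy positions 3–4 → each gets rank 4.
The 2 values of 4.2 occupy positions 6–7 → each gets rank 7.
Site 1 values → pooled ranks: 9.3→2, 8.5→4
Rank sum = 2 + 4 = 6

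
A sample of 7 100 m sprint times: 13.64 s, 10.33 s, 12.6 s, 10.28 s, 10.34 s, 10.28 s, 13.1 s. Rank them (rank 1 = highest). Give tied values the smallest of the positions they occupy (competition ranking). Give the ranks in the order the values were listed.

Sorted (descending): 13.64, 13.1, 12.6, 10.34, 10.33, 10.28, 10.28
The 2 values of 10.28 occupy positions 6–7 → each gets rank 6.

1, 5, 3, 6, 4, 6, 2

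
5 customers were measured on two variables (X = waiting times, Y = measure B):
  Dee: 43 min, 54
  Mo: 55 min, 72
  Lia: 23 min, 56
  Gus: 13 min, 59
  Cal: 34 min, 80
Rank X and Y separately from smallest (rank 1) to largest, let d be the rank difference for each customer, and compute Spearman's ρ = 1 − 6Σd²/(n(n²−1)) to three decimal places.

Ranks of variable 1: 4, 5, 2, 1, 3
Ranks of variable 2: 1, 4, 2, 3, 5
d = r₁ − r₂: 3, 1, 0, -2, -2
d²: 9, 1, 0, 4, 4; Σd² = 18
ρ = 1 − 6·18/(5·24) = 1 − 108/120 = 0.100

0.100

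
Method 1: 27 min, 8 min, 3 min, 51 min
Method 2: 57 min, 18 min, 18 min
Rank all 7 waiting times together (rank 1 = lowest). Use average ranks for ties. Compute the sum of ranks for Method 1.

Sorted (ascending): 3, 8, 18, 18, 27, 51, 57
The 2 values of 18 occupy positions 3–4 → average rank (3+4)/2 = 3.5.
Method 1 values → pooled ranks: 27→5, 8→2, 3→1, 51→6
Rank sum = 5 + 2 + 1 + 6 = 14

14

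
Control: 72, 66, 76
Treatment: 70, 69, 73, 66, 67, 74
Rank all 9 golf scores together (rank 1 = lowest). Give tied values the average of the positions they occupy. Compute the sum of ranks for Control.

16.5

Sorted (ascending): 66, 66, 67, 69, 70, 72, 73, 74, 76
The 2 values of 66 occupy positions 1–2 → average rank (1+2)/2 = 1.5.
Control values → pooled ranks: 72→6, 66→1.5, 76→9
Rank sum = 6 + 1.5 + 9 = 16.5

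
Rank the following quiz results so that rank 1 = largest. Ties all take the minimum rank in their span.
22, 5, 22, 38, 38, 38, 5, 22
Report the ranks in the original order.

Sorted (descending): 38, 38, 38, 22, 22, 22, 5, 5
The 3 values of 38 occupy positions 1–3 → each gets rank 1.
The 3 values of 22 occupy positions 4–6 → each gets rank 4.
The 2 values of 5 occupy positions 7–8 → each gets rank 7.

4, 7, 4, 1, 1, 1, 7, 4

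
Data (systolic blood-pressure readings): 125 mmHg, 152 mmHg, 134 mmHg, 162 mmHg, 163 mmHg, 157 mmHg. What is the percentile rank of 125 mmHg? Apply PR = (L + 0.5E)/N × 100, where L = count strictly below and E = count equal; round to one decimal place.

8.3

N = 6.
Strictly below 125: 0. Equal to 125: 1.
PR = (0 + 0.5·1)/6 × 100 = 8.3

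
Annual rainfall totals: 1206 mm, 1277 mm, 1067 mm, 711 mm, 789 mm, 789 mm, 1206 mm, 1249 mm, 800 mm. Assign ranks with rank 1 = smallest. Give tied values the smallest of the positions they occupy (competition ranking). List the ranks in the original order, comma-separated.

6, 9, 5, 1, 2, 2, 6, 8, 4

Sorted (ascending): 711, 789, 789, 800, 1067, 1206, 1206, 1249, 1277
The 2 values of 789 occupy positions 2–3 → each gets rank 2.
The 2 values of 1206 occupy positions 6–7 → each gets rank 6.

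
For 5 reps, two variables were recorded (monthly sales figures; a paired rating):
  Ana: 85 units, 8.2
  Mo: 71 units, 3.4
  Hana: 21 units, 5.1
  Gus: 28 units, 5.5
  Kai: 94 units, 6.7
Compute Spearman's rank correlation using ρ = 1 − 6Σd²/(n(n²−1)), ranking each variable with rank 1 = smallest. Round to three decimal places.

0.600

Ranks of variable 1: 4, 3, 1, 2, 5
Ranks of variable 2: 5, 1, 2, 3, 4
d = r₁ − r₂: -1, 2, -1, -1, 1
d²: 1, 4, 1, 1, 1; Σd² = 8
ρ = 1 − 6·8/(5·24) = 1 − 48/120 = 0.600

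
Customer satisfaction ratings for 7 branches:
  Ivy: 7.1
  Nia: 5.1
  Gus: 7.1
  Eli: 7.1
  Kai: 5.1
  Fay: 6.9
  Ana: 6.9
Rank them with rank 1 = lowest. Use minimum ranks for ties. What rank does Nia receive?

Sorted (ascending): 5.1, 5.1, 6.9, 6.9, 7.1, 7.1, 7.1
The 2 values of 5.1 occupy positions 1–2 → each gets rank 1.
The 2 values of 6.9 occupy positions 3–4 → each gets rank 3.
The 3 values of 7.1 occupy positions 5–7 → each gets rank 5.
Nia has value 5.1 → rank 1.

1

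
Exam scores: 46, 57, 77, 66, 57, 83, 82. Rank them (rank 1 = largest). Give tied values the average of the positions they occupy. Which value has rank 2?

82

Sorted (descending): 83, 82, 77, 66, 57, 57, 46
The 2 values of 57 occupy positions 5–6 → average rank (5+6)/2 = 5.5.
Rank 2 → value 82.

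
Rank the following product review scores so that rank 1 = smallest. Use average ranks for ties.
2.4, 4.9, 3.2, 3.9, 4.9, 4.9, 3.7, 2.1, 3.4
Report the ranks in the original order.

Sorted (ascending): 2.1, 2.4, 3.2, 3.4, 3.7, 3.9, 4.9, 4.9, 4.9
The 3 values of 4.9 occupy positions 7–9 → average rank 8.

2, 8, 3, 6, 8, 8, 5, 1, 4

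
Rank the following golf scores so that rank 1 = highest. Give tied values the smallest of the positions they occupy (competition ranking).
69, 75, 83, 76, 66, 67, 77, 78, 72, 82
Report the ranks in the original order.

Sorted (descending): 83, 82, 78, 77, 76, 75, 72, 69, 67, 66
No ties — each value takes its position as its rank.

8, 6, 1, 5, 10, 9, 4, 3, 7, 2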